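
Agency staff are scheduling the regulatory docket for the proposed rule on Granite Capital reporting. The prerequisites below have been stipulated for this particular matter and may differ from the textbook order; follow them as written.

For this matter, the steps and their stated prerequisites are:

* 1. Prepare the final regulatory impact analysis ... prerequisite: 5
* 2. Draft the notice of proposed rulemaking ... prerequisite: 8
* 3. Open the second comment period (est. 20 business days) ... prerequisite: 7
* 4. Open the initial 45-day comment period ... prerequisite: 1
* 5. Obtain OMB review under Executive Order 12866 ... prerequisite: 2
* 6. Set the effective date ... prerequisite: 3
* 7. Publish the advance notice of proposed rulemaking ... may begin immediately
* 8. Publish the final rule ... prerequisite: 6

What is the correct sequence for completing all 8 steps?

7 → 3 → 6 → 8 → 2 → 5 → 1 → 4

7 has no prerequisites → 7 first.
3 needed 7, now all done → 3.
6 is the only step now ready → 6.
Next only 8 has its prerequisites met → 8.
That leaves 2 as the only ready step → 2.
That leaves 5 as the only ready step → 5.
1 is the only step now ready → 1.
Next only 4 has its prerequisites met → 4.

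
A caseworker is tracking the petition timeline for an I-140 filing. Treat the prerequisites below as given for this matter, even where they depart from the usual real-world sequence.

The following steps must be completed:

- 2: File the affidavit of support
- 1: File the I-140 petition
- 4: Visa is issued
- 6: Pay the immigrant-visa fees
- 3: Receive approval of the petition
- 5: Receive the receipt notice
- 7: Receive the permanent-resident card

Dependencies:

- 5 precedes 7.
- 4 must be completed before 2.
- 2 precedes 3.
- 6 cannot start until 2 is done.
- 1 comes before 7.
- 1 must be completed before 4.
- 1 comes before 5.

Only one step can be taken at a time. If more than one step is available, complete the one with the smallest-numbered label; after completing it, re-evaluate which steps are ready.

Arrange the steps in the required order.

1 has no prerequisites → 1 first.
Ready: 4 and 5. 4 has the earlier label → 4.
2 now also ready, so the ready set is {2, 5}; 2 has the earlier label → 2.
Now 3, 5 and 6 have their prerequisites met. 3 has the earlier label, so 3 next.
Ready: 5 and 6. 5 has the earlier label → 5.
Ready: 6 and 7. 6 has the earlier label → 6.
That leaves 7 as the only ready step → 7.

1 → 4 → 2 → 3 → 5 → 6 → 7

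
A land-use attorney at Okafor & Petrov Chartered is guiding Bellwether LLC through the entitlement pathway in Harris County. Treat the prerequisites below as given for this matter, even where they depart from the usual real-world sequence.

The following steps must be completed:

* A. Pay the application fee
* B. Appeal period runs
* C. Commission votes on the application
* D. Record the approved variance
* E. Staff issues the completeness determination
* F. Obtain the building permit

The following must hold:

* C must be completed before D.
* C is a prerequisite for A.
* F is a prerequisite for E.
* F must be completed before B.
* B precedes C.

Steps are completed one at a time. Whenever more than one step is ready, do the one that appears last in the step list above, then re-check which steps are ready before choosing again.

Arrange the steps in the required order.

F, E, B, C, D, A

F is the only step with nothing outstanding, so it goes first.
Now E and B have their prerequisites met. E is listed later, so E next.
B needed F, now all done → B.
C is the only step now ready → C.
Now D and A have their prerequisites met. D is listed later, so D next.
Next only A has its prerequisites met → A.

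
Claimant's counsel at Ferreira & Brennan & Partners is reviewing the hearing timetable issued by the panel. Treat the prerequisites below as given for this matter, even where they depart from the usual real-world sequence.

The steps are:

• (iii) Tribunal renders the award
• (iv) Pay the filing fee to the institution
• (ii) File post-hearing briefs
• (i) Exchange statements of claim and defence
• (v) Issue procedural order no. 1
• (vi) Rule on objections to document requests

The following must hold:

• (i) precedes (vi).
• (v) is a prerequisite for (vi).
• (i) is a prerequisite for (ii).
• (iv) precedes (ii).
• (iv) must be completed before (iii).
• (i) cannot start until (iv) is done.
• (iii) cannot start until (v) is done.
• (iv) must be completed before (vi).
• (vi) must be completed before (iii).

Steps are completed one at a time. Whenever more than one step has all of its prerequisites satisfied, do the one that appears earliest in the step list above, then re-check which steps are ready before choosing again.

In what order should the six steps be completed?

(iv) and (v) have no prerequisites; (iv) is listed earlier, so (iv) is first.
(i) now also ready, so the ready set is {(i), (v)}; (i) is listed earlier → (i).
Ready: (ii) and (v). (ii) is listed earlier → (ii).
(v) is the only step now ready → (v).
That leaves (vi) as the only ready step → (vi).
(iii) needed (iv), (v) and (vi), now all done → (iii).

(iv), (i), (ii), (v), (vi), (iii)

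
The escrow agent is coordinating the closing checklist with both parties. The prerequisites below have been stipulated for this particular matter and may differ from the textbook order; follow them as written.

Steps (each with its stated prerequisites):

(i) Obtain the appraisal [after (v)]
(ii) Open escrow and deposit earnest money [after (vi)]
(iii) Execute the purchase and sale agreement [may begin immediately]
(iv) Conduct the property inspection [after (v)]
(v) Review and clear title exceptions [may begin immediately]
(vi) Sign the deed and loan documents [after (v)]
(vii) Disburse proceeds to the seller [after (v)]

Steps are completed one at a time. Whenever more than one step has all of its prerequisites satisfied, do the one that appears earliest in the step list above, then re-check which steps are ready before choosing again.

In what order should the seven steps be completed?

(iii) and (v) have no prerequisites; (iii) is listed earlier, so (iii) is first.
That leaves (v) as the only ready step → (v).
Ready: (i), (iv), (vi) and (vii). (i) is listed earlier → (i).
Ready: (iv), (vi) and (vii). (iv) is listed earlier → (iv).
Ready: (vi) and (vii). (vi) is listed earlier → (vi).
(ii) and (vii) are both available; (ii) is listed earlier → (ii).
(vii) needed (v), now all done → (vii).

(iii), (v), (i), (iv), (vi), (ii), (vii)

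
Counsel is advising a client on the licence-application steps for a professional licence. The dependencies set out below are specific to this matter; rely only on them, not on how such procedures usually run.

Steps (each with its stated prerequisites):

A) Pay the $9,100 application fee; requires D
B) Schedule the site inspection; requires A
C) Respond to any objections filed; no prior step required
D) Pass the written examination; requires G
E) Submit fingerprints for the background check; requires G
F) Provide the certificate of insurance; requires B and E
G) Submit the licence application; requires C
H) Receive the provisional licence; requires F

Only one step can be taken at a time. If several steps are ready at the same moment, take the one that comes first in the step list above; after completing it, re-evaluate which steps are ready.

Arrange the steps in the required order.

C is the only step with nothing outstanding, so it goes first.
G needed C, now all done → G.
D and E are both available; D is listed earlier → D.
Ready: A and E. A is listed earlier → A.
B now also ready, so the ready set is {B, E}; B is listed earlier → B.
Next only E has its prerequisites met → E.
F needed B and E, now all done → F.
That leaves H as the only ready step → H.

C G D A B E F H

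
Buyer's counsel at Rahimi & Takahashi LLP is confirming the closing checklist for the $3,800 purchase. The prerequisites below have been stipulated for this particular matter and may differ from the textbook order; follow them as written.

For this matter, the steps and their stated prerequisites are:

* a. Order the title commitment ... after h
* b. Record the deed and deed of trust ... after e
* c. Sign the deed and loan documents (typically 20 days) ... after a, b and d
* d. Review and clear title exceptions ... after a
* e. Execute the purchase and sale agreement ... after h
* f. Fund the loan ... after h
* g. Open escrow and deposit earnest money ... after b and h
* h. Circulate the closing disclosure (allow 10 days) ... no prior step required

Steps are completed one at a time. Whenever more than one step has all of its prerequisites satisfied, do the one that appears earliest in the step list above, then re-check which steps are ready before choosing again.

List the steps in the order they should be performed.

h has no prerequisites → h first.
a, e and f are all available; a is listed earlier → a.
d, e and f are all available; d is listed earlier → d.
Ready: e and f. e is listed earlier → e.
Ready: b and f. b is listed earlier → b.
Ready: c, f and g. c is listed earlier → c.
f and g are both available; f is listed earlier → f.
Next only g has its prerequisites met → g.

h, a, d, e, b, c, f, g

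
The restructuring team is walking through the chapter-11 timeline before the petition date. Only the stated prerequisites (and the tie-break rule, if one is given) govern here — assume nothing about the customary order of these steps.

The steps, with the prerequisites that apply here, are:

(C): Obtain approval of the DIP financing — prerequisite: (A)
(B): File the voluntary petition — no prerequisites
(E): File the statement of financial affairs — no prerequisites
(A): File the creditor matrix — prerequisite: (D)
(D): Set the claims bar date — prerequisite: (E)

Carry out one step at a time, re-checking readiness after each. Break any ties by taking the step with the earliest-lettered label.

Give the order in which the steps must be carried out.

(B) and (E) have no prerequisites; (B) has the earlier label, so (B) is first.
Next only (E) has its prerequisites met → (E).
That leaves (D) as the only ready step → (D).
(A) needed (D), now all done → (A).
(C) needed (A), now all done → (C).

(B) → (E) → (D) → (A) → (C)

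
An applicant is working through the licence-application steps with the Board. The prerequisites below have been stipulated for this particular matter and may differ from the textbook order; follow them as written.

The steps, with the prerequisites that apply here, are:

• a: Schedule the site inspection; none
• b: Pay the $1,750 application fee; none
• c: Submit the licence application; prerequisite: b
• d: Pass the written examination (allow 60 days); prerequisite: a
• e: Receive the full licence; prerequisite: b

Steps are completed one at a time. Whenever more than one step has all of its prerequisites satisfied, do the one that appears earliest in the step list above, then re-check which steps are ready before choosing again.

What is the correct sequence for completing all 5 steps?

a and b have no prerequisites; a is listed earlier, so a is first.
d now also ready, so the ready set is {b, d}; b is listed earlier → b.
c and e now also ready, so the ready set is {c, d, e}; c is listed earlier → c.
Now d and e have their prerequisites met. d is listed earlier, so d next.
e needed b, now all done → e.

a → b → c → d → e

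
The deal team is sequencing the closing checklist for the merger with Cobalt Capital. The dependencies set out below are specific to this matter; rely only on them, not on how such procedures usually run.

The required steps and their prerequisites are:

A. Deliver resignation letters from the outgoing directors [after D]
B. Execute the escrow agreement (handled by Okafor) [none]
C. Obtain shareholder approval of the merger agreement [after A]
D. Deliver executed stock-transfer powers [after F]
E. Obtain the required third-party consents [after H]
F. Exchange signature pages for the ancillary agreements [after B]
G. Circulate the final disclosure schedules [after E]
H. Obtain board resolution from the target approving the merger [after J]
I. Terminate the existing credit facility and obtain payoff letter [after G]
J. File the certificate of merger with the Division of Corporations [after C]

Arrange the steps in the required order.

Only B has no prerequisites, so it is first.
Next only F has its prerequisites met → F.
That leaves D as the only ready step → D.
A needed D, now all done → A.
C is the only step now ready → C.
J needed C, now all done → J.
Next only H has its prerequisites met → H.
Next only E has its prerequisites met → E.
G is the only step now ready → G.
Next only I has its prerequisites met → I.

B, F, D, A, C, J, H, E, G, I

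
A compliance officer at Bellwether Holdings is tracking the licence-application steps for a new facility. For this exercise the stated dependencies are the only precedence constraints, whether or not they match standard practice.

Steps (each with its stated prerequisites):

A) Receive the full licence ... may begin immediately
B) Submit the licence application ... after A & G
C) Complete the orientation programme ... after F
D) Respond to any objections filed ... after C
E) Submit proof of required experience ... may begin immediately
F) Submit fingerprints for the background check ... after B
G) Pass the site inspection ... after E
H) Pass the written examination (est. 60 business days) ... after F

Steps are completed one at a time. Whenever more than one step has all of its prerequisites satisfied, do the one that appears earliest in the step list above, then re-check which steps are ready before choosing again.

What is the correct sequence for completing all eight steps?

A, E, G, B, F, C, D, H

A and E have no prerequisites; A is listed earlier, so A is first.
E is the only step now ready → E.
G needed E, now all done → G.
Next only B has its prerequisites met → B.
That leaves F as the only ready step → F.
Ready: C and H. C is listed earlier → C.
D now also ready, so the ready set is {D, H}; D is listed earlier → D.
That leaves H as the only ready step → H.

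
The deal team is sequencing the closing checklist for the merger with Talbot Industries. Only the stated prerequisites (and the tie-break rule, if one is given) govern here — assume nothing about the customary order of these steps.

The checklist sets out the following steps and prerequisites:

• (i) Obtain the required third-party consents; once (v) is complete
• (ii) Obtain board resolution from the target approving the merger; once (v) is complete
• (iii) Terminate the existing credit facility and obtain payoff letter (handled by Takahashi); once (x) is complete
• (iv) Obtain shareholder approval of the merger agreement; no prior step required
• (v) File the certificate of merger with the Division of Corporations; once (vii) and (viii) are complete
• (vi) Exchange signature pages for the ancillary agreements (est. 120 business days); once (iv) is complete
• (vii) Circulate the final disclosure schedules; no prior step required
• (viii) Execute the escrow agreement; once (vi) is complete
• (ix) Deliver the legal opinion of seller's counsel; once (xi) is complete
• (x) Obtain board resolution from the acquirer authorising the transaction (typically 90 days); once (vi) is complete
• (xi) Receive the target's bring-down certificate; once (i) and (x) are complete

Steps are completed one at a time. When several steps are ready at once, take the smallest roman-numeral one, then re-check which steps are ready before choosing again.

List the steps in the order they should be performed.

(iv) and (vii) have no prerequisites; (iv) has the earlier label, so (iv) is first.
(vi) and (vii) are both available; (vi) has the earlier label → (vi).
(viii) and (x) now also ready, so the ready set is {(vii), (viii), (x)}; (vii) has the earlier label → (vii).
Now (viii) and (x) have their prerequisites met. (viii) has the earlier label, so (viii) next.
(v) now also ready, so the ready set is {(v), (x)}; (v) has the earlier label → (v).
Now (i), (ii) and (x) have their prerequisites met. (i) has the earlier label, so (i) next.
(ii) and (x) are both available; (ii) has the earlier label → (ii).
That leaves (x) as the only ready step → (x).
Now (iii) and (xi) have their prerequisites met. (iii) has the earlier label, so (iii) next.
Next only (xi) has its prerequisites met → (xi).
(ix) is the only step now ready → (ix).

(iv) → (vi) → (vii) → (viii) → (v) → (i) → (ii) → (x) → (iii) → (xi) → (ix)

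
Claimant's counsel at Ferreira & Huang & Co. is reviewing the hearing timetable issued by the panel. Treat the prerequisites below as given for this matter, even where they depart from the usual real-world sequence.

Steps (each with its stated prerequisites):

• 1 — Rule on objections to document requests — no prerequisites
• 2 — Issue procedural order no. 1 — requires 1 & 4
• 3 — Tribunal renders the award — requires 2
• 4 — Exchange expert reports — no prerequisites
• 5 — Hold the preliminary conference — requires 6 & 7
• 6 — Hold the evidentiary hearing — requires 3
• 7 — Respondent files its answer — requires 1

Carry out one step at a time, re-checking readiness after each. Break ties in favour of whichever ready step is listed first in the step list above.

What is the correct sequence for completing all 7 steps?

1, 4, 2, 3, 6, 7, 5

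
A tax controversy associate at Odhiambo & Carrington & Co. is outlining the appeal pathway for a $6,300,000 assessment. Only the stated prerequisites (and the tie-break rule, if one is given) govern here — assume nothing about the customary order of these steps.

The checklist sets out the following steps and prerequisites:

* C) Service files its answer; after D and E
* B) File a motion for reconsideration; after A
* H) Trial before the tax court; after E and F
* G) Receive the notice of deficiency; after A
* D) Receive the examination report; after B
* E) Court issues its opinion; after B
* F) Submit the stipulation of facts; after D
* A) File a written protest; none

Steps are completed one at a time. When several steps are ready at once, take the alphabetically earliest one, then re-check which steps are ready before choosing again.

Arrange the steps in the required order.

A → B → D → E → C → F → G → H

Only A has no prerequisites, so it is first.
B and G are both available; B has the earlier label → B.
Now D, E and G have their prerequisites met. D has the earlier label, so D next.
E, F and G are all available; E has the earlier label → E.
Now C, F and G have their prerequisites met. C has the earlier label, so C next.
Ready: F and G. F has the earlier label → F.
Now G and H have their prerequisites met. G has the earlier label, so G next.
Next only H has its prerequisites met → H.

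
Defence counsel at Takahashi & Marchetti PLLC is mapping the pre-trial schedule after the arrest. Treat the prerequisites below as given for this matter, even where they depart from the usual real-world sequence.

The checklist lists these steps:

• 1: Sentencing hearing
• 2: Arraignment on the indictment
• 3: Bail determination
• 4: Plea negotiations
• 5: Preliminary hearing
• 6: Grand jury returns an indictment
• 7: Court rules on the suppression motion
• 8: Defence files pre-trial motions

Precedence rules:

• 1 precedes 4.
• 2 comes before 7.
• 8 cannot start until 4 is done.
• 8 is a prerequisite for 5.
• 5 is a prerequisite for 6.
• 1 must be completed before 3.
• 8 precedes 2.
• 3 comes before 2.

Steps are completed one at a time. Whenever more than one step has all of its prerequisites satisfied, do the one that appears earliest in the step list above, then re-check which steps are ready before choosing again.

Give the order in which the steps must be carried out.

1 has no prerequisites → 1 first.
3 and 4 are both available; 3 is listed earlier → 3.
4 is the only step now ready → 4.
Next only 8 has its prerequisites met → 8.
2 and 5 are both available; 2 is listed earlier → 2.
7 now also ready, so the ready set is {5, 7}; 5 is listed earlier → 5.
6 now also ready, so the ready set is {6, 7}; 6 is listed earlier → 6.
7 needed 2, now all done → 7.

1, 3, 4, 8, 2, 5, 6, 7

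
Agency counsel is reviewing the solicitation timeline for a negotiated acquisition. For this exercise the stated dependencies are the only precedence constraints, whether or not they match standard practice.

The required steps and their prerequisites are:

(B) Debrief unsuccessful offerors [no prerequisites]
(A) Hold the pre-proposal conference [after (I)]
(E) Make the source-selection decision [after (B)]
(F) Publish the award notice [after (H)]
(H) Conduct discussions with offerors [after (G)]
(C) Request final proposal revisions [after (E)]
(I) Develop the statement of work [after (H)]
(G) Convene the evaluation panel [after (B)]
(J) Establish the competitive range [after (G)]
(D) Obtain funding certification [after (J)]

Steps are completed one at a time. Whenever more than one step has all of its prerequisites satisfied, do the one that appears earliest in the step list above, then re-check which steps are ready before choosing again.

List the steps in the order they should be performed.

(B), (E), (C), (G), (H), (F), (I), (A), (J), (D)

Only (B) has no prerequisites, so it is first.
Ready: (E) and (G). (E) is listed earlier → (E).
(C) and (G) are both available; (C) is listed earlier → (C).
(G) needed (B), now all done → (G).
(H) and (J) are both available; (H) is listed earlier → (H).
(F) and (I) now also ready, so the ready set is {(F), (I), (J)}; (F) is listed earlier → (F).
Ready: (I) and (J). (I) is listed earlier → (I).
(A) and (J) are both available; (A) is listed earlier → (A).
Next only (J) has its prerequisites met → (J).
(D) is the only step now ready → (D).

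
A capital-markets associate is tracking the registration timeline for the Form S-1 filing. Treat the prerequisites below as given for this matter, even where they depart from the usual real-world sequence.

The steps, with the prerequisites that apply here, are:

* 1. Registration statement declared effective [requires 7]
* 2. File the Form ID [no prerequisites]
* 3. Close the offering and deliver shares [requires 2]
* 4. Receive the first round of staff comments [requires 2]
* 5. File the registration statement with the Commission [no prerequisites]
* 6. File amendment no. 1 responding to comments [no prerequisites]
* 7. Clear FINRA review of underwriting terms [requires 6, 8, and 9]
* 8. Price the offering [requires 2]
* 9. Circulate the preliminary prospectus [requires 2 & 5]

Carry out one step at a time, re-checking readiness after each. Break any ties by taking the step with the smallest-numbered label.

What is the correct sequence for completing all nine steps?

2, 3, 4, 5, 6, 8, 9, 7, 1

Nothing is required for 2, 5 and 6. 2 has the earlier label → 2 first.
Now 3, 4, 5, 6 and 8 have their prerequisites met. 3 has the earlier label, so 3 next.
Ready: 4, 5, 6 and 8. 4 has the earlier label → 4.
Ready: 5, 6 and 8. 5 has the earlier label → 5.
9 now also ready, so the ready set is {6, 8, 9}; 6 has the earlier label → 6.
Now 8 and 9 have their prerequisites met. 8 has the earlier label, so 8 next.
Next only 9 has its prerequisites met → 9.
7 is the only step now ready → 7.
1 needed 7, now all done → 1.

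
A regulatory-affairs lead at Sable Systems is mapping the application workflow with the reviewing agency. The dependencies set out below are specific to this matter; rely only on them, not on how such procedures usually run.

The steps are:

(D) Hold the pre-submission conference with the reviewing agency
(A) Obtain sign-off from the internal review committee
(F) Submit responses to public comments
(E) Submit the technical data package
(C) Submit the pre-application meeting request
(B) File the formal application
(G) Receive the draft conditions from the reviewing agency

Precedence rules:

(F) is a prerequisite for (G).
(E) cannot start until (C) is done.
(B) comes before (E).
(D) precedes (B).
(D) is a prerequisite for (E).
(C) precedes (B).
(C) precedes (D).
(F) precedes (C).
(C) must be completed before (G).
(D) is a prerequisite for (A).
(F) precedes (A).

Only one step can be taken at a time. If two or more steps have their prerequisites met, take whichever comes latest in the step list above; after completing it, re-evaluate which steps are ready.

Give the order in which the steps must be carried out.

(F), (C), (G), (D), (B), (E), (A)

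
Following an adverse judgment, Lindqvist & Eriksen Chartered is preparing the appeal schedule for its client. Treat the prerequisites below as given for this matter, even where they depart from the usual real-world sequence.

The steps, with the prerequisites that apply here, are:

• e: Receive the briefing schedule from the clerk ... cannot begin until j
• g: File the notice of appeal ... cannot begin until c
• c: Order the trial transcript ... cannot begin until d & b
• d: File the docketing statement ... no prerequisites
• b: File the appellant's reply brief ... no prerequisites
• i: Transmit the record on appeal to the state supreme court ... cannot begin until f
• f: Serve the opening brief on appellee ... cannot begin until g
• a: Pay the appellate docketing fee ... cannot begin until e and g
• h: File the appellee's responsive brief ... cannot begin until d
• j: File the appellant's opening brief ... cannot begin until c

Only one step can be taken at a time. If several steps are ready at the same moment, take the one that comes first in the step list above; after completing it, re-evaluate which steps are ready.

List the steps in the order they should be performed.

Nothing is required for d and b. d is listed earlier → d first.
Ready: b and h. b is listed earlier → b.
c and h are both available; c is listed earlier → c.
Now g, h and j have their prerequisites met. g is listed earlier, so g next.
Now f, h and j have their prerequisites met. f is listed earlier, so f next.
i, h and j are all available; i is listed earlier → i.
Now h and j have their prerequisites met. h is listed earlier, so h next.
j is the only step now ready → j.
e needed j, now all done → e.
a needed e and g, now all done → a.

d, b, c, g, f, i, h, j, e, a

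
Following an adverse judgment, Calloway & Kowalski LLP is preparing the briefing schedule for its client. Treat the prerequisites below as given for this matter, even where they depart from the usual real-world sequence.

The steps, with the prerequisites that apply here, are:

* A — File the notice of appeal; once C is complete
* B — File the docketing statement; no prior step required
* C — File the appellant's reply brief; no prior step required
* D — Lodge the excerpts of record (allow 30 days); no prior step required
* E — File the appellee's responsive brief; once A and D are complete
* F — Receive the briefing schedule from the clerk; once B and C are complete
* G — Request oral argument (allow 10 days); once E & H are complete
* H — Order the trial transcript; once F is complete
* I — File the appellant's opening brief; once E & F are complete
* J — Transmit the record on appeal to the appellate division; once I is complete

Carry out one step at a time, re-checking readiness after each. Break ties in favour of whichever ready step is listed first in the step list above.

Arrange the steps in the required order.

B → C → A → D → E → F → H → G → I → J

Nothing is required for B, C and D. B is listed earlier → B first.
Now C and D have their prerequisites met. C is listed earlier, so C next.
Now A, D and F have their prerequisites met. A is listed earlier, so A next.
D and F are both available; D is listed earlier → D.
Ready: E and F. E is listed earlier → E.
F is the only step now ready → F.
Now H and I have their prerequisites met. H is listed earlier, so H next.
G now also ready, so the ready set is {G, I}; G is listed earlier → G.
Next only I has its prerequisites met → I.
J needed I, now all done → J.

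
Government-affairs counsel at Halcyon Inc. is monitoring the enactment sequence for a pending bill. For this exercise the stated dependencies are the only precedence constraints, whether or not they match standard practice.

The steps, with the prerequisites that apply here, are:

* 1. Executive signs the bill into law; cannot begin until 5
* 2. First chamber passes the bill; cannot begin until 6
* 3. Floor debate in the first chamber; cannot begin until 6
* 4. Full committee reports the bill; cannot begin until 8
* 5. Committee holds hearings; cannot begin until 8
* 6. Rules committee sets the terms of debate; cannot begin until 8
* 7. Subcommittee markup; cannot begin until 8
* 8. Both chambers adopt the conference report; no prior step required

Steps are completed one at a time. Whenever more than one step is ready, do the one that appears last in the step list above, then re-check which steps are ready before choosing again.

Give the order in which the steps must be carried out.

Only 8 has no prerequisites, so it is first.
Now 7, 6, 5 and 4 have their prerequisites met. 7 is listed later, so 7 next.
6, 5 and 4 are all available; 6 is listed later → 6.
5, 4, 3 and 2 are all available; 5 is listed later → 5.
Ready: 4, 3, 2 and 1. 4 is listed later → 4.
Now 3, 2 and 1 have their prerequisites met. 3 is listed later, so 3 next.
Ready: 2 and 1. 2 is listed later → 2.
1 needed 5, now all done → 1.

8, 7, 6, 5, 4, 3, 2, 1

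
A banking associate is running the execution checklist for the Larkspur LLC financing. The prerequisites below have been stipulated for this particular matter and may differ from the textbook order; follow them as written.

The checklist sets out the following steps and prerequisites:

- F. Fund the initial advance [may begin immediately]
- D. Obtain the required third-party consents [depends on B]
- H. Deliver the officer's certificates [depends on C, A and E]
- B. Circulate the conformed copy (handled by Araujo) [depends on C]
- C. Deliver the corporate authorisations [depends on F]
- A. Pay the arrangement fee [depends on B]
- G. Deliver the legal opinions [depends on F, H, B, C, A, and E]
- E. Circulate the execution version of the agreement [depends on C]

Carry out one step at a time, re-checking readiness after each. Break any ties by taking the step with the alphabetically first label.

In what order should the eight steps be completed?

F, C, B, A, D, E, H, G

Only F has no prerequisites, so it is first.
C needed F, now all done → C.
Ready: B and E. B has the earlier label → B.
A and D now also ready, so the ready set is {A, D, E}; A has the earlier label → A.
D and E are both available; D has the earlier label → D.
That leaves E as the only ready step → E.
H needed A, C and E, now all done → H.
G needed A, B, C, E, F and H, now all done → G.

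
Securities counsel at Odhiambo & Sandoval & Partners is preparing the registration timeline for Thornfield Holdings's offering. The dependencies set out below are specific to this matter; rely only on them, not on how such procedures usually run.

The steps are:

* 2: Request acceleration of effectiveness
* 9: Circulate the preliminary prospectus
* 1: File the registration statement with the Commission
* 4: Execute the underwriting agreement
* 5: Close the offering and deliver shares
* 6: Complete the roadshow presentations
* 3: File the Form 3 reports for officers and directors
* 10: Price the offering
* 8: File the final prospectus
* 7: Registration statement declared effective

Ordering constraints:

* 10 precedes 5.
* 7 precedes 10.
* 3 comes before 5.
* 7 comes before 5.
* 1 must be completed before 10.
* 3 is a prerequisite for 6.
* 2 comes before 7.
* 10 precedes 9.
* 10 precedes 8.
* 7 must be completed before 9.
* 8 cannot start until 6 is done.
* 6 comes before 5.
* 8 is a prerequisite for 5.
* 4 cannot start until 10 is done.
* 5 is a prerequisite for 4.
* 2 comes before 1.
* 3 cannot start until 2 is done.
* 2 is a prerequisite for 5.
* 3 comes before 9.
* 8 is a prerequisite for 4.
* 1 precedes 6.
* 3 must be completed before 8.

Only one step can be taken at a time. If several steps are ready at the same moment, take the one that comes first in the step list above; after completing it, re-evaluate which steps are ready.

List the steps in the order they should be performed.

2 is the only step with nothing outstanding, so it goes first.
Now 1, 3 and 7 have their prerequisites met. 1 is listed earlier, so 1 next.
3 and 7 are both available; 3 is listed earlier → 3.
Ready: 6 and 7. 6 is listed earlier → 6.
That leaves 7 as the only ready step → 7.
10 needed 1 and 7, now all done → 10.
Now 9 and 8 have their prerequisites met. 9 is listed earlier, so 9 next.
8 needed 6, 3 and 10, now all done → 8.
5 needed 2, 6, 3, 10, 8 and 7, now all done → 5.
Next only 4 has its prerequisites met → 4.

2, 1, 3, 6, 7, 10, 9, 8, 5, 4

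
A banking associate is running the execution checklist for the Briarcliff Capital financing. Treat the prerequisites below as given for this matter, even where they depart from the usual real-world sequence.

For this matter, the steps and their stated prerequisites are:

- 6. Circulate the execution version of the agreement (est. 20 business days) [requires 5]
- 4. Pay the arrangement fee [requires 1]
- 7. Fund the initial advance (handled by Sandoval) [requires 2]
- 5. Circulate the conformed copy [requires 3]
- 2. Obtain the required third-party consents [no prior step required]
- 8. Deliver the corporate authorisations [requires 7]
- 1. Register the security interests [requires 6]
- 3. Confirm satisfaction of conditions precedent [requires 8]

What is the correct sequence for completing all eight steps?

2, 7, 8, 3, 5, 6, 1, 4

2 has no prerequisites → 2 first.
Next only 7 has its prerequisites met → 7.
That leaves 8 as the only ready step → 8.
That leaves 3 as the only ready step → 3.
Next only 5 has its prerequisites met → 5.
Next only 6 has its prerequisites met → 6.
1 is the only step now ready → 1.
Next only 4 has its prerequisites met → 4.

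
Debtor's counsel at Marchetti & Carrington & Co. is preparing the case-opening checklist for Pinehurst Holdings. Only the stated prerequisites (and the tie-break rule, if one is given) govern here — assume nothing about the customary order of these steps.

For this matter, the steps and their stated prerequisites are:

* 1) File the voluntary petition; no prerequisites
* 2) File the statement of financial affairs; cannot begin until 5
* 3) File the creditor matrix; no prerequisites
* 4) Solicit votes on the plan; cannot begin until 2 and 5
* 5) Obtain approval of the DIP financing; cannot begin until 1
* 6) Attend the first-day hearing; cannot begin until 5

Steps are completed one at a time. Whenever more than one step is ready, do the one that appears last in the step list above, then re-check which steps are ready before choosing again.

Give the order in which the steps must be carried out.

3, 1, 5, 6, 2, 4

3 and 1 have no prerequisites; 3 is listed later, so 3 is first.
Next only 1 has its prerequisites met → 1.
5 is the only step now ready → 5.
Ready: 6 and 2. 6 is listed later → 6.
That leaves 2 as the only ready step → 2.
That leaves 4 as the only ready step → 4.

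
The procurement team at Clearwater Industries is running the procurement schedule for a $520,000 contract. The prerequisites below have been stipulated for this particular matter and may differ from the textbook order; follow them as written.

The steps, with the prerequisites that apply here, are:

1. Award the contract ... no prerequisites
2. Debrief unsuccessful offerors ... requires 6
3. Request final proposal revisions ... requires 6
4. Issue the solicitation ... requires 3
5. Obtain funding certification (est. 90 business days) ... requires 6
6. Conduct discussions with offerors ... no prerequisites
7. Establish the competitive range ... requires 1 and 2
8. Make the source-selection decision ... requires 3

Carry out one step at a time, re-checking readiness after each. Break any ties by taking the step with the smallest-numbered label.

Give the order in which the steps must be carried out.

1 and 6 have no prerequisites; 1 has the earlier label, so 1 is first.
That leaves 6 as the only ready step → 6.
Now 2, 3 and 5 have their prerequisites met. 2 has the earlier label, so 2 next.
7 now also ready, so the ready set is {3, 5, 7}; 3 has the earlier label → 3.
4 and 8 now also ready, so the ready set is {4, 5, 7, 8}; 4 has the earlier label → 4.
Ready: 5, 7 and 8. 5 has the earlier label → 5.
7 and 8 are both available; 7 has the earlier label → 7.
8 needed 3, now all done → 8.

1 → 6 → 2 → 3 → 4 → 5 → 7 → 8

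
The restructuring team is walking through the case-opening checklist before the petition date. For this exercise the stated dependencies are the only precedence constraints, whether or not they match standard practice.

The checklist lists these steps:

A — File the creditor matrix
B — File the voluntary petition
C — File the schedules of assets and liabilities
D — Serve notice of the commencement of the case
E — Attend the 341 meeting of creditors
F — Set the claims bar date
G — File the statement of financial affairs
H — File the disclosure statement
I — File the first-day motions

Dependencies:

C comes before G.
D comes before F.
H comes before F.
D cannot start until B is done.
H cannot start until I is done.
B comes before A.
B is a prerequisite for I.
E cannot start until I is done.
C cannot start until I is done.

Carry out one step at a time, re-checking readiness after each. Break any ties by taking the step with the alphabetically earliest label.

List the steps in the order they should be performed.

B has no prerequisites → B first.
Ready: A, D and I. A has the earlier label → A.
Now D and I have their prerequisites met. D has the earlier label, so D next.
I needed B, now all done → I.
C, E and H are all available; C has the earlier label → C.
G now also ready, so the ready set is {E, G, H}; E has the earlier label → E.
Ready: G and H. G has the earlier label → G.
H needed I, now all done → H.
F needed D and H, now all done → F.

B → A → D → I → C → E → G → H → F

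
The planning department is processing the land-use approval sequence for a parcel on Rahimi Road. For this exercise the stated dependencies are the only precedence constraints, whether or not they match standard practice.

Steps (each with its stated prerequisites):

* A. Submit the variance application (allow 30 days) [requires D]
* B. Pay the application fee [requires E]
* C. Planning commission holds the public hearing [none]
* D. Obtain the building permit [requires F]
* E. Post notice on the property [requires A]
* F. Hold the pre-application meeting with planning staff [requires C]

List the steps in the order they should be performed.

C has no prerequisites → C first.
F needed C, now all done → F.
D needed F, now all done → D.
Next only A has its prerequisites met → A.
E needed A, now all done → E.
That leaves B as the only ready step → B.

C F D A E B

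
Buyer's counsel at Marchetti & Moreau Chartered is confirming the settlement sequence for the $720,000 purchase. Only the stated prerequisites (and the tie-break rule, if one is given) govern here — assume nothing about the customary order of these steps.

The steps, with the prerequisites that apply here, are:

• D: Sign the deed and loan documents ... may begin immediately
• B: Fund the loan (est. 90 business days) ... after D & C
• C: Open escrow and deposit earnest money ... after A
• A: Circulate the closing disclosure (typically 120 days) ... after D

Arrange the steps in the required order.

Only D has no prerequisites, so it is first.
A needed D, now all done → A.
That leaves C as the only ready step → C.
Next only B has its prerequisites met → B.

D, A, C, B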